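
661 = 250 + 411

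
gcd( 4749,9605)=1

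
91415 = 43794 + 47621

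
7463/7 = 1066 + 1/7 = 1066.14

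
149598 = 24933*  6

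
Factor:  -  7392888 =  - 2^3*3^2*102679^1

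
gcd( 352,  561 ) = 11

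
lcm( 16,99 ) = 1584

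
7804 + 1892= 9696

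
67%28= 11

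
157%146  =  11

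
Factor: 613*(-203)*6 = -746634 = - 2^1*3^1*7^1 * 29^1*613^1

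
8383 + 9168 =17551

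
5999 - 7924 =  - 1925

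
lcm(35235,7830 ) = 70470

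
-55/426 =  - 55/426 = -  0.13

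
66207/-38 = - 66207/38 = -1742.29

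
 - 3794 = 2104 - 5898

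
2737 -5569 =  - 2832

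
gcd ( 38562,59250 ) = 6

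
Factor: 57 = 3^1*19^1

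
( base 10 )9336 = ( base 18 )1AEC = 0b10010001111000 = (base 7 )36135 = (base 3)110210210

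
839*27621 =23174019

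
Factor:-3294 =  - 2^1*3^3* 61^1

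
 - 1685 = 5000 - 6685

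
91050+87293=178343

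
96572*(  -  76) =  - 7339472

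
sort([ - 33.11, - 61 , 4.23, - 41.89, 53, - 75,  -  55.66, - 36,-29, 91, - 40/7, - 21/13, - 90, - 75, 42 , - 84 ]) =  [ - 90, - 84, - 75, - 75, - 61,  -  55.66, - 41.89, - 36, - 33.11,-29, - 40/7,-21/13, 4.23, 42,53, 91]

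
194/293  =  194/293 = 0.66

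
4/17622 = 2/8811 = 0.00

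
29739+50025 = 79764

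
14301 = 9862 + 4439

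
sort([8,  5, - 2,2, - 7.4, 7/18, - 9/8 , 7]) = [ - 7.4 , - 2,-9/8,7/18, 2,5 , 7,  8 ]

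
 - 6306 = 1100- 7406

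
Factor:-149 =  - 149^1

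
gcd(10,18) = 2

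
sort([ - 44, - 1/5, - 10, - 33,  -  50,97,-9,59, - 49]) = [ - 50, - 49, - 44, - 33, - 10, - 9, - 1/5,59,97]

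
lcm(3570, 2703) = 189210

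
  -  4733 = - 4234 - 499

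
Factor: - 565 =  - 5^1 * 113^1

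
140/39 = 140/39 = 3.59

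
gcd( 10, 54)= 2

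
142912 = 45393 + 97519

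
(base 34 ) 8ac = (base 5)301400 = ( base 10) 9600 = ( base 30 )ak0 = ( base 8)22600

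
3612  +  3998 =7610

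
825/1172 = 825/1172 = 0.70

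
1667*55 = 91685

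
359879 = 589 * 611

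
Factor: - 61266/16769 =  - 2^1 * 3^1*41^ ( - 1)*409^( - 1)*10211^1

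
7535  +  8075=15610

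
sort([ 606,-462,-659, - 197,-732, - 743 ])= [ - 743, -732, - 659 , - 462, - 197, 606 ] 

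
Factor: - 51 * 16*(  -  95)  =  2^4*3^1 * 5^1*17^1*19^1=77520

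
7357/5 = 7357/5  =  1471.40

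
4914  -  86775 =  - 81861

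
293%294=293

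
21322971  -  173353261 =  - 152030290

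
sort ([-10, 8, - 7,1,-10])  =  [ - 10, - 10,-7, 1,8]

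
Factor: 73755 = 3^2* 5^1 * 11^1*149^1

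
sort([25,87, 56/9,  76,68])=[ 56/9,25,68,  76, 87]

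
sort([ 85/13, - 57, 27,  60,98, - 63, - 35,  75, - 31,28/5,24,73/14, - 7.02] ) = [ - 63, - 57, - 35,-31, - 7.02, 73/14, 28/5,85/13, 24, 27, 60, 75,98]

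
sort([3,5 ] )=[3,  5]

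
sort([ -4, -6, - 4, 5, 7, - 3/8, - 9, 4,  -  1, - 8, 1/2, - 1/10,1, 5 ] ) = [ - 9, - 8 , - 6, - 4, - 4,  -  1 ,-3/8, - 1/10, 1/2, 1,4, 5,  5, 7]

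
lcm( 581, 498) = 3486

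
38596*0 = 0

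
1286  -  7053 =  - 5767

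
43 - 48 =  - 5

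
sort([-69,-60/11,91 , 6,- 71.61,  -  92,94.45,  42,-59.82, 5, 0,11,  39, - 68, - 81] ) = [-92,-81,-71.61,-69, - 68 ,-59.82 ,-60/11,0,  5,6,11, 39,42, 91,94.45]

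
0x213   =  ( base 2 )1000010011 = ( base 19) 18I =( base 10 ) 531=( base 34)fl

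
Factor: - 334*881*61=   -  2^1*61^1*167^1*881^1=-17949494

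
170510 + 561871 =732381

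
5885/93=63 + 26/93= 63.28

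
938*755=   708190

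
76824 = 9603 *8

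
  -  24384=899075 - 923459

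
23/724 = 23/724= 0.03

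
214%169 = 45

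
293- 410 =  -117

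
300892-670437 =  - 369545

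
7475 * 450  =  3363750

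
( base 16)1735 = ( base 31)65K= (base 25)9CG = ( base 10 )5941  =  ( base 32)5pl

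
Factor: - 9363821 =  - 17^1*550813^1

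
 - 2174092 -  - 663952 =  - 1510140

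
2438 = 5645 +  - 3207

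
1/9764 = 1/9764 = 0.00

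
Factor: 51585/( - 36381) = -5^1*19^1* 67^ ( - 1 ) = -95/67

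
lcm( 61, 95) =5795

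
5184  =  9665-4481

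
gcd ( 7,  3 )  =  1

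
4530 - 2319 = 2211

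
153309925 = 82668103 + 70641822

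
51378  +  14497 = 65875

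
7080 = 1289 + 5791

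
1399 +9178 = 10577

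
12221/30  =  407+11/30 = 407.37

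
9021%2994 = 39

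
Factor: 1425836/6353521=2^2*19^1*73^1 * 257^1 * 6353521^( - 1 )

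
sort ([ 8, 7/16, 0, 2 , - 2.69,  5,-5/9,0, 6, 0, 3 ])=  [ - 2.69,-5/9, 0,0,0,7/16, 2, 3, 5 , 6, 8 ]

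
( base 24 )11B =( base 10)611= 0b1001100011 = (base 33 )IH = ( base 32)j3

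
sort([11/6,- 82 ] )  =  [ - 82 , 11/6 ] 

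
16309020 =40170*406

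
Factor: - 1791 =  - 3^2*199^1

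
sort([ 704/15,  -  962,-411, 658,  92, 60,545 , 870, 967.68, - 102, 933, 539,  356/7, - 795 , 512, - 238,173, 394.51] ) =[ - 962, - 795, - 411,- 238, - 102, 704/15,356/7,60,92, 173, 394.51, 512, 539,545, 658, 870, 933,967.68 ]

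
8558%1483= 1143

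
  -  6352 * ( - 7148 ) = 45404096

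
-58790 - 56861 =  - 115651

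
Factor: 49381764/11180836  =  12345441/2795209 = 3^1*2795209^( - 1 ) * 4115147^1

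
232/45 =232/45 = 5.16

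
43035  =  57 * 755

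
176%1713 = 176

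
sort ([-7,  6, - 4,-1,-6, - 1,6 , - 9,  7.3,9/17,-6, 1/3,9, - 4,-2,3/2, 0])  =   [-9, - 7,  -  6,  -  6, - 4, - 4, - 2,- 1, - 1, 0,  1/3,9/17,3/2, 6,6,7.3, 9 ] 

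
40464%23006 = 17458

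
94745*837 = 79301565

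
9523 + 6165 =15688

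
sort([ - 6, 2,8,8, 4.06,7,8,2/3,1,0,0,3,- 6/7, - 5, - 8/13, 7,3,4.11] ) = [- 6, - 5, - 6/7, - 8/13,0, 0,2/3 , 1, 2,3,3, 4.06, 4.11, 7,7  ,  8, 8,  8 ] 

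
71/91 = 71/91 = 0.78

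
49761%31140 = 18621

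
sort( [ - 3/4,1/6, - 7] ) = [ - 7, - 3/4,1/6] 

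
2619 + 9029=11648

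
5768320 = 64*90130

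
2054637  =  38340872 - 36286235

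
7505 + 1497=9002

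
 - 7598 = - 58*131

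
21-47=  - 26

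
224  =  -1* (- 224) 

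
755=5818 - 5063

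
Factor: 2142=2^1 * 3^2*7^1 * 17^1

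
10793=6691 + 4102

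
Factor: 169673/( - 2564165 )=  -  5^(- 1)*7^1*31^( - 1) * 71^( - 1)*233^( - 1 )*24239^1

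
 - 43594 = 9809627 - 9853221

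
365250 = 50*7305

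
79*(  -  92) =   -  7268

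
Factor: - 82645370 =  - 2^1*5^1*8264537^1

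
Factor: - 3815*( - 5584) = 2^4*5^1 * 7^1 *109^1*349^1=21302960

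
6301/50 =126 +1/50  =  126.02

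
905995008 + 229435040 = 1135430048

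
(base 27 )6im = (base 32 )4OI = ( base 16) 1312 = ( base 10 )4882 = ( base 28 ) 66A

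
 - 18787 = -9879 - 8908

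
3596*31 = 111476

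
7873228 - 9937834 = - 2064606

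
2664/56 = 47 + 4/7= 47.57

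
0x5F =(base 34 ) 2R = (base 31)32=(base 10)95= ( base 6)235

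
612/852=51/71 = 0.72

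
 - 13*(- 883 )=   11479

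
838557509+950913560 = 1789471069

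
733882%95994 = 61924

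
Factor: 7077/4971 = 7^1*337^1*1657^(  -  1)=2359/1657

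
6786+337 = 7123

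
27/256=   27/256= 0.11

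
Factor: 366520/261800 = 5^( - 1)*7^1= 7/5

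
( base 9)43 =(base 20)1J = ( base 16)27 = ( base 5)124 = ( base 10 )39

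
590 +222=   812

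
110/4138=55/2069 = 0.03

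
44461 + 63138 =107599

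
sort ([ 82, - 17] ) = [ - 17,82]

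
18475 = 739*25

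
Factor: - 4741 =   -  11^1*431^1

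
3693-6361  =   - 2668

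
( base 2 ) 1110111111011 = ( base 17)1998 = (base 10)7675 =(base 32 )7fr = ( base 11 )5848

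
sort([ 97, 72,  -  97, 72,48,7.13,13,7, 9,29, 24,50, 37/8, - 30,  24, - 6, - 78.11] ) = [-97, -78.11, - 30, - 6,37/8,7,7.13, 9,13,24,24,  29, 48,50,72,72, 97 ]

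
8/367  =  8/367 =0.02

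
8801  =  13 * 677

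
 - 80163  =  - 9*8907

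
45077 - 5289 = 39788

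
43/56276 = 43/56276  =  0.00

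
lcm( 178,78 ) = 6942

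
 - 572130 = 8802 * ( - 65)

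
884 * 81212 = 71791408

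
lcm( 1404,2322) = 60372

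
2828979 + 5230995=8059974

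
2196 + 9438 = 11634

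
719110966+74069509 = 793180475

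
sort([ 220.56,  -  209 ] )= [  -  209, 220.56] 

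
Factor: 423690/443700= 2^( - 1)*3^( - 1)*5^(  -  1)*17^( - 1)*487^1 = 487/510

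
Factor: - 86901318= - 2^1* 3^2*7^1*689693^1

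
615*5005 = 3078075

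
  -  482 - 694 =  - 1176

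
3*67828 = 203484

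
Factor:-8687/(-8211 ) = 73/69  =  3^ ( - 1)*23^ ( -1)*73^1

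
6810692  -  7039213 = -228521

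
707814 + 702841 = 1410655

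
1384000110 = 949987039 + 434013071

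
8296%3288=1720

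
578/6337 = 578/6337 = 0.09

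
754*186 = 140244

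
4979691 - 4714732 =264959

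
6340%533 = 477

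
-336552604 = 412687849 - 749240453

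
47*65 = 3055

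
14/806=7/403= 0.02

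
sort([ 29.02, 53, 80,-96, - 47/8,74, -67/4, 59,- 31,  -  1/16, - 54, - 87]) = [ - 96, - 87, - 54, - 31, - 67/4, - 47/8,-1/16, 29.02, 53,59, 74 , 80] 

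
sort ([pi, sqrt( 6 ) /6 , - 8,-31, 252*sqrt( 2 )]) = [- 31,-8,sqrt(6 ) /6, pi, 252*sqrt( 2)]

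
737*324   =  238788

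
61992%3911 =3327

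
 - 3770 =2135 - 5905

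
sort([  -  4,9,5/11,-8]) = [ - 8,-4,5/11, 9 ] 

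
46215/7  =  46215/7 = 6602.14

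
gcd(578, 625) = 1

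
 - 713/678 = -713/678 = - 1.05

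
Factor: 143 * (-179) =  - 25597 = - 11^1*13^1*179^1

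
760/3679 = 760/3679=0.21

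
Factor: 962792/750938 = 481396/375469 = 2^2 * 239^(-1)*1571^(  -  1)*120349^1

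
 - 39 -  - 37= - 2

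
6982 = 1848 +5134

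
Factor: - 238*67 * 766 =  - 12214636 = - 2^2*7^1*17^1*67^1*383^1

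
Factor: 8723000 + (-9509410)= - 2^1*5^1*19^1*4139^1 = - 786410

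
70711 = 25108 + 45603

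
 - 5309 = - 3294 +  - 2015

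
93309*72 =6718248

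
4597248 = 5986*768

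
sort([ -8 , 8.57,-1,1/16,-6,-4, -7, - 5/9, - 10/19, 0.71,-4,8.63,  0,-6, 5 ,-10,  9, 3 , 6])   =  [ - 10,-8,-7,-6, - 6,-4,-4, - 1, - 5/9, - 10/19,  0,1/16,0.71, 3, 5, 6,8.57 , 8.63,9]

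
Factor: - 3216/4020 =- 4/5 = - 2^2*5^(- 1 )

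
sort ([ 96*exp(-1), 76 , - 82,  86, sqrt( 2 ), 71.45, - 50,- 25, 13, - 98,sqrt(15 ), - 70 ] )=[ - 98,-82, - 70,-50,-25,sqrt( 2), sqrt(15), 13,96 * exp( - 1),71.45, 76,  86 ] 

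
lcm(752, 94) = 752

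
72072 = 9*8008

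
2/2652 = 1/1326 = 0.00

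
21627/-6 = -3605 + 1/2 = -  3604.50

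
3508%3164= 344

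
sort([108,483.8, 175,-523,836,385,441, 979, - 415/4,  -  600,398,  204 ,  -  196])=[  -  600,-523, - 196,-415/4, 108,175, 204, 385,398,441,483.8,836,  979] 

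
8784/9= 976 = 976.00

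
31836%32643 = 31836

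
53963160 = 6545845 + 47417315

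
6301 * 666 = 4196466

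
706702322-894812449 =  - 188110127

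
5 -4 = 1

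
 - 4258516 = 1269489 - 5528005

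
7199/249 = 7199/249 = 28.91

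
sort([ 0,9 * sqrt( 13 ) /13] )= [ 0,9 * sqrt(13 ) /13]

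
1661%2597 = 1661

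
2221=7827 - 5606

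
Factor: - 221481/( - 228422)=351/362=2^( - 1 )*3^3*13^1*181^( - 1 ) 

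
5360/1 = 5360 = 5360.00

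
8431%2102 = 23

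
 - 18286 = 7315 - 25601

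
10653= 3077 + 7576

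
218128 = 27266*8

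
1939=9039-7100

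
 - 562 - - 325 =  - 237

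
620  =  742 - 122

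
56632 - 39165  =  17467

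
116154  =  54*2151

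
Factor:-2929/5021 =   -  29^1*101^1*5021^ ( - 1 ) 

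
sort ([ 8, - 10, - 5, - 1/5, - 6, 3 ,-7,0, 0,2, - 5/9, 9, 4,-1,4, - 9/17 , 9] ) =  [-10, - 7, - 6,-5, - 1, - 5/9,-9/17,-1/5, 0,0, 2, 3, 4, 4, 8,9,9 ]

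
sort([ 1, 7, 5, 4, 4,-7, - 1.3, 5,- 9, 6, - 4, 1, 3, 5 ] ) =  [-9,- 7,-4,  -  1.3, 1,1 , 3, 4, 4, 5, 5,5,6,7] 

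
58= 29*2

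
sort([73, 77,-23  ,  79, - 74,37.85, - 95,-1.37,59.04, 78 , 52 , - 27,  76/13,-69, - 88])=[-95, -88, - 74,-69, - 27, - 23, - 1.37,76/13,37.85, 52, 59.04,73 , 77,78,79 ]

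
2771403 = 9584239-6812836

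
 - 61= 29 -90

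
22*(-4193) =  - 92246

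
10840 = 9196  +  1644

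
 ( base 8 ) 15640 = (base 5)211242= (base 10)7072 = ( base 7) 26422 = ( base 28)90g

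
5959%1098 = 469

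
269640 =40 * 6741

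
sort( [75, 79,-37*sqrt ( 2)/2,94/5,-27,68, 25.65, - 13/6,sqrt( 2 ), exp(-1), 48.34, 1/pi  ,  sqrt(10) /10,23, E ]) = [ - 27, - 37*sqrt( 2 )/2,-13/6, sqrt( 10)/10, 1/pi, exp(-1 ),sqrt( 2 ),E,94/5, 23, 25.65, 48.34, 68, 75,  79] 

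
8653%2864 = 61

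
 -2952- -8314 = 5362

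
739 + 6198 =6937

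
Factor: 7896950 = 2^1*5^2*43^1*3673^1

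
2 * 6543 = 13086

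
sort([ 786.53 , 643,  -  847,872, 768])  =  [ - 847, 643,  768,786.53, 872] 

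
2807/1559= 1 + 1248/1559= 1.80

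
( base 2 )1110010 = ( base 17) 6C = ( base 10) 114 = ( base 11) a4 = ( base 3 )11020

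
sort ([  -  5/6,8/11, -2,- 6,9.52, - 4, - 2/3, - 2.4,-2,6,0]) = [ - 6,- 4, - 2.4, - 2, - 2, - 5/6, - 2/3,  0,8/11,6,  9.52 ]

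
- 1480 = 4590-6070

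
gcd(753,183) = 3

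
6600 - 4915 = 1685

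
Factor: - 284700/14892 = -5^2*13^1 * 17^( - 1 )=-  325/17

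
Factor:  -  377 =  - 13^1*29^1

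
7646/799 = 7646/799 = 9.57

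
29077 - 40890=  - 11813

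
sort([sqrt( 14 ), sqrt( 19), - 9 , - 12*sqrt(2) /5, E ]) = [ - 9, - 12*sqrt(2)/5,E, sqrt( 14 ),  sqrt( 19)]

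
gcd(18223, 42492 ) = 1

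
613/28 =21 + 25/28 = 21.89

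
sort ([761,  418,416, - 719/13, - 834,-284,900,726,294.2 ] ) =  [ - 834, - 284, - 719/13, 294.2, 416, 418,726,761 , 900]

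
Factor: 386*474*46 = 2^3*3^1 * 23^1 * 79^1*193^1 = 8416344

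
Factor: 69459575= 5^2  *2778383^1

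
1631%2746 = 1631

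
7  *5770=40390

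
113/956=113/956 = 0.12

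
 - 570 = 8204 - 8774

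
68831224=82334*836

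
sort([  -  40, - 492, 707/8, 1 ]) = [ - 492, - 40, 1,  707/8] 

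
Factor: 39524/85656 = 2^ (  -  1)*3^( - 1 )*41^1*43^(  -  1) * 83^ (-1)*241^1 = 9881/21414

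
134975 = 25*5399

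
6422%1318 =1150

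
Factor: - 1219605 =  - 3^1*5^1*81307^1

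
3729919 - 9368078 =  - 5638159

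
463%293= 170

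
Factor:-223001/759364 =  - 2^( - 2) *229^( - 1)*269^1 = - 269/916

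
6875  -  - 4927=11802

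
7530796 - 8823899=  - 1293103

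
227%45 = 2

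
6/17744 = 3/8872 =0.00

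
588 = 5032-4444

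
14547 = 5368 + 9179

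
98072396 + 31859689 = 129932085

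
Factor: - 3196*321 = - 1025916 =-2^2* 3^1*17^1*47^1*107^1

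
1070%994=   76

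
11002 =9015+1987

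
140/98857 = 140/98857=   0.00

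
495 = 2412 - 1917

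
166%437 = 166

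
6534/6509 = 6534/6509 = 1.00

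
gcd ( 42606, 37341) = 81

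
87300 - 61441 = 25859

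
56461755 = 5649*9995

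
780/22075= 156/4415 = 0.04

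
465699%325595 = 140104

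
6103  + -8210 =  - 2107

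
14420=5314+9106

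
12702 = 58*219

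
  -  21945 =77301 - 99246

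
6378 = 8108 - 1730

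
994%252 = 238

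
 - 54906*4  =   -219624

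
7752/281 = 27  +  165/281 =27.59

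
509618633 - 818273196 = -308654563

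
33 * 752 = 24816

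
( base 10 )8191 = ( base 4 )1333333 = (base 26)c31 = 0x1fff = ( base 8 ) 17777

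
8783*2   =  17566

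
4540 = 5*908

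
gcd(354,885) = 177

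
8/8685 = 8/8685=0.00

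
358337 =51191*7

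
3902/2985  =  3902/2985  =  1.31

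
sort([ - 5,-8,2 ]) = [ - 8, - 5,2] 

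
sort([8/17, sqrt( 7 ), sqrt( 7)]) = [8/17 , sqrt( 7), sqrt(  7 )] 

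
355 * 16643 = 5908265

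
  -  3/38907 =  -1/12969= -  0.00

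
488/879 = 488/879 = 0.56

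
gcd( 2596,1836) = 4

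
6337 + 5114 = 11451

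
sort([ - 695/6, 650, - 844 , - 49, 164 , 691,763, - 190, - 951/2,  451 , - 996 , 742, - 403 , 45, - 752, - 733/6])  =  [ - 996,-844, - 752 , - 951/2, - 403, - 190, - 733/6, - 695/6, - 49,  45 , 164,451,650,691, 742, 763 ]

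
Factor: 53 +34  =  87=3^1*29^1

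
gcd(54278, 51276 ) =2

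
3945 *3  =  11835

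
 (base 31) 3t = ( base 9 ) 145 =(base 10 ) 122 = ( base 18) 6e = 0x7A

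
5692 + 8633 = 14325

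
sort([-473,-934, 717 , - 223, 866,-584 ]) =[ - 934, - 584, - 473,-223, 717, 866]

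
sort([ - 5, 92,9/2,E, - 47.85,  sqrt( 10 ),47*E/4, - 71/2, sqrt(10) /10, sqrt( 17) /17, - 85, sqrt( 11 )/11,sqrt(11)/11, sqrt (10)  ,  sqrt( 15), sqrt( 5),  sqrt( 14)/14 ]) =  [ -85, - 47.85, -71/2, - 5, sqrt( 17)/17,sqrt( 14)/14,  sqrt( 11)/11,sqrt( 11) /11, sqrt(10 )/10,sqrt( 5), E, sqrt( 10 ), sqrt(10), sqrt(15),9/2, 47 * E/4, 92]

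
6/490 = 3/245 = 0.01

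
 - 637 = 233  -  870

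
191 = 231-40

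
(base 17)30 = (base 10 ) 51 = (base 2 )110011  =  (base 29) 1M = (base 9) 56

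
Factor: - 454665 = -3^1*5^1*17^1* 1783^1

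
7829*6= 46974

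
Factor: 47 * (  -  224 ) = -10528 = - 2^5*7^1*47^1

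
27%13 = 1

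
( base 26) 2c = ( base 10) 64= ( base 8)100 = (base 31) 22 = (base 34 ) 1u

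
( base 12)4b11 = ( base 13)3B47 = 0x213D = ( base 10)8509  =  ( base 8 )20475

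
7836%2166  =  1338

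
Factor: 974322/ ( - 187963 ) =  - 2^1*3^3*18043^1 * 187963^( - 1)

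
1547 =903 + 644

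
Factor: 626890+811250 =2^2*3^1*5^1*11^1*2179^1=1438140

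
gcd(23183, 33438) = 1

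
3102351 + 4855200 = 7957551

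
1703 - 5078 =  - 3375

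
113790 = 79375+34415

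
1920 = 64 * 30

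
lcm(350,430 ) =15050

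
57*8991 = 512487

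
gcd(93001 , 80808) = 1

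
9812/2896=2453/724 = 3.39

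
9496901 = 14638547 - 5141646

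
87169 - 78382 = 8787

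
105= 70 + 35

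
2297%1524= 773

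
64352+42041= 106393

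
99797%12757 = 10498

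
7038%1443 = 1266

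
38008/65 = 38008/65 = 584.74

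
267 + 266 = 533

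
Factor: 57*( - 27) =-3^4 * 19^1 = -1539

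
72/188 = 18/47 = 0.38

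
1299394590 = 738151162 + 561243428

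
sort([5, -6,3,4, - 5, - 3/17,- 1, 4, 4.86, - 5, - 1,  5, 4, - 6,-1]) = [-6, - 6, - 5, - 5,-1 , - 1, - 1,-3/17, 3, 4,4, 4, 4.86, 5,  5]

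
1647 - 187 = 1460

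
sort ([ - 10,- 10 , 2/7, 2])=[ - 10, - 10 , 2/7,  2]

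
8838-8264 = 574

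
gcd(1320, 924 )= 132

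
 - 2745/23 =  - 2745/23  =  -119.35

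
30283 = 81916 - 51633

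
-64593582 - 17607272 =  -82200854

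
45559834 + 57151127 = 102710961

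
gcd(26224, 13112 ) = 13112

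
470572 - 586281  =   - 115709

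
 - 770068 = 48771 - 818839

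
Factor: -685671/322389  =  -3^( -1 ) * 7^1 * 103^1 * 113^( - 1) = - 721/339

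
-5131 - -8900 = 3769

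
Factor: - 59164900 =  - 2^2 * 5^2*591649^1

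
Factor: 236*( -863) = -2^2*59^1*863^1 =- 203668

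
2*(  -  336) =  - 672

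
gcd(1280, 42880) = 640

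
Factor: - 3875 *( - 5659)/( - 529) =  - 21928625/529=- 5^3 * 23^( - 2 )*31^1*5659^1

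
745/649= 1 + 96/649 = 1.15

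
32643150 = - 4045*( - 8070)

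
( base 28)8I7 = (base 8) 15177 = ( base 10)6783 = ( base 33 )67i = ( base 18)12gf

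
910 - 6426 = -5516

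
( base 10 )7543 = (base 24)d27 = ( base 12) 4447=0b1110101110111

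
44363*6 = 266178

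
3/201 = 1/67 = 0.01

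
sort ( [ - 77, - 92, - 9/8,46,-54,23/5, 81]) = [- 92, - 77, - 54, - 9/8,23/5,46, 81]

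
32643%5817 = 3558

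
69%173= 69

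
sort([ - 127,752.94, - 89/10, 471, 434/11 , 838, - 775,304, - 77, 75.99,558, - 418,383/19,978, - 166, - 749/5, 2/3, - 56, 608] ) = [ - 775,-418, - 166,-749/5, - 127, - 77 , - 56, - 89/10, 2/3,383/19, 434/11, 75.99, 304,471 , 558, 608, 752.94, 838, 978]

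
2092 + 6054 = 8146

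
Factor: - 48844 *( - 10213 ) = 498843772 = 2^2*7^1*1459^1*12211^1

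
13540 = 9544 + 3996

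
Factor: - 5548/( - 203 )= 2^2*7^( - 1)*19^1 * 29^( - 1) * 73^1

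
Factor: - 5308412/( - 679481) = 2^2*11^( - 1 )*223^ ( - 1)*277^( - 1 )* 1151^1*1153^1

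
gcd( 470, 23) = 1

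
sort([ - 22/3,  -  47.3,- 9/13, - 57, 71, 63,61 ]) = [ -57, - 47.3, - 22/3, - 9/13,61,63,  71]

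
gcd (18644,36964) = 4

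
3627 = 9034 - 5407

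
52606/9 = 52606/9 = 5845.11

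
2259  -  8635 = -6376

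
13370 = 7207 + 6163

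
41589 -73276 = -31687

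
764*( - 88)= - 67232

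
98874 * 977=96599898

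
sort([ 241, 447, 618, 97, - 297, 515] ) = [ - 297,97, 241, 447,  515,618 ] 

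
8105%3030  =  2045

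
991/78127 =991/78127= 0.01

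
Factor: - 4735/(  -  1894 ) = 2^(-1 )*5^1 =5/2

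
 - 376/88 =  - 47/11 = - 4.27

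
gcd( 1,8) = 1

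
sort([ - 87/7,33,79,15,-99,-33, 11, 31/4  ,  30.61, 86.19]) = [ -99,-33,-87/7,31/4, 11,15,30.61, 33,79, 86.19 ] 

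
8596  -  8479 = 117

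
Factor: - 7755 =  - 3^1*5^1*11^1*47^1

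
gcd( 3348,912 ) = 12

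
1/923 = 1/923 = 0.00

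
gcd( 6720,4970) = 70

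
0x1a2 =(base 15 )1CD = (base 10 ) 418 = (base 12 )2aa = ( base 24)ha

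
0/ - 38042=0/1 =- 0.00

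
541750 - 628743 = -86993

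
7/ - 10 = -1  +  3/10 = - 0.70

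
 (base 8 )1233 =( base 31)lg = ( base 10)667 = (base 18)211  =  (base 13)3C4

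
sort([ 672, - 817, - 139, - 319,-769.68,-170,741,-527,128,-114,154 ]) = [-817, - 769.68, - 527,  -  319, -170,-139 , - 114,128, 154,672,741 ]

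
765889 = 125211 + 640678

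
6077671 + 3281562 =9359233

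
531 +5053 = 5584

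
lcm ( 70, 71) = 4970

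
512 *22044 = 11286528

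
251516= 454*554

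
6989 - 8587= - 1598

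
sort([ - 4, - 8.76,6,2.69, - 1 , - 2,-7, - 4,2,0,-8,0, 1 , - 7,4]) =[ - 8.76,-8, - 7, - 7,-4,  -  4, - 2 , - 1,0,0,1, 2,2.69,  4, 6]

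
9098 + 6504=15602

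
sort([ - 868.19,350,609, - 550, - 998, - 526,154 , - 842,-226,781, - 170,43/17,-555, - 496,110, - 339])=[ - 998, - 868.19, - 842, - 555, - 550, - 526, - 496, - 339, - 226, - 170, 43/17 , 110,154,350,609, 781 ] 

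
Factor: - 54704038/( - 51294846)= 27352019/25647423 = 3^(-1)*173^( - 1 ) * 49417^(-1 )*27352019^1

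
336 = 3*112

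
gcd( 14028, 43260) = 84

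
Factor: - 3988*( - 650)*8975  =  2^3*5^4 * 13^1*359^1*997^1 = 23264995000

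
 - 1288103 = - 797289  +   - 490814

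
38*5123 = 194674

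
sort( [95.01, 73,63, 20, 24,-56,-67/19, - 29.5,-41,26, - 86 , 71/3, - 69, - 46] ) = [ - 86,-69, - 56, - 46, -41,-29.5, - 67/19,20,  71/3,24,26 , 63,73, 95.01]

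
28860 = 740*39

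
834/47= 17+35/47 = 17.74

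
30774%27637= 3137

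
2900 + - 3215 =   -  315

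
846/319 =846/319 = 2.65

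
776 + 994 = 1770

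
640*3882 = 2484480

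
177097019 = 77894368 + 99202651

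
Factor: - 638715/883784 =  - 58065/80344 =- 2^(-3 ) * 3^1 * 5^1*7^2*11^( -2) * 79^1*83^(- 1) 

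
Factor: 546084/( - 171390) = -2^1*3^1*5^( - 1)*7^1*11^1*29^( - 1) = - 462/145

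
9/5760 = 1/640  =  0.00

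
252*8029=2023308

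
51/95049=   17/31683 =0.00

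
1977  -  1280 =697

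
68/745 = 68/745= 0.09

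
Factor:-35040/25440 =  - 73/53 = - 53^(-1)*73^1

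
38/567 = 38/567 = 0.07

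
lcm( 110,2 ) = 110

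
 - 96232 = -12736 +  - 83496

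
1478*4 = 5912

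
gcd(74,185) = 37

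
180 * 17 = 3060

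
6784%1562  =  536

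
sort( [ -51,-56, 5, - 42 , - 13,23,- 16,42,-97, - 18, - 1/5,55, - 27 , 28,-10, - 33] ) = [-97, - 56 ,-51, - 42, -33, - 27, - 18 , - 16,  -  13,-10,-1/5, 5,  23, 28,42,55]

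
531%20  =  11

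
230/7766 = 115/3883 = 0.03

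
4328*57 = 246696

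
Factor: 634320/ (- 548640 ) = - 2^( - 1 )*3^(-1 )* 127^ (-1)*881^1= - 881/762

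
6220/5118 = 3110/2559 = 1.22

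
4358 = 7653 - 3295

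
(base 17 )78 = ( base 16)7f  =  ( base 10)127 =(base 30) 47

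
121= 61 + 60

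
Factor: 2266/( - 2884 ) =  - 11/14 = - 2^( - 1)*7^( - 1 )*11^1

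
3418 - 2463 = 955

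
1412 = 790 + 622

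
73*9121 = 665833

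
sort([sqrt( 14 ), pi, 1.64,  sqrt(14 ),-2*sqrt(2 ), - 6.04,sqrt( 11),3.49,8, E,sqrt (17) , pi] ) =[ - 6.04,  -  2*sqrt (2),  1.64,E, pi,pi  ,  sqrt(11 ),3.49,sqrt( 14 ) , sqrt(14), sqrt( 17 ), 8]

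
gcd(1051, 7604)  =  1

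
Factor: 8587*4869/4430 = 41810103/4430=2^( - 1) * 3^2*5^( - 1 )*31^1*277^1*443^( - 1)*541^1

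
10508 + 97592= 108100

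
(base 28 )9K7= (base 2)1110111000111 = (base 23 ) E9A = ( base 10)7623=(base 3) 101110100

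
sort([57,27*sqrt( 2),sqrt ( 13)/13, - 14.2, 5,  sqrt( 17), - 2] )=[ - 14.2, - 2,sqrt (13)/13,sqrt ( 17),5,27 * sqrt( 2),57]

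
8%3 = 2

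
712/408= 89/51= 1.75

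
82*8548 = 700936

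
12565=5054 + 7511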